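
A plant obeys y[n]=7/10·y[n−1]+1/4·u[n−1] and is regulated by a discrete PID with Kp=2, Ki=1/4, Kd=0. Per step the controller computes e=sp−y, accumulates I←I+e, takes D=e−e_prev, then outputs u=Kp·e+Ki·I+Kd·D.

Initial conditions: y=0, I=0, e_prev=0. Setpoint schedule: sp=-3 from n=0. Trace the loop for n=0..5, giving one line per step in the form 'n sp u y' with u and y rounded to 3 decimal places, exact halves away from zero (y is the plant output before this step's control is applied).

0 -3 -6.750 0.000
1 -3 -3.703 -1.688
2 -3 -3.087 -2.107
3 -3 -2.996 -2.247
4 -3 -3.016 -2.322
5 -3 -3.056 -2.379

(exact arithmetic carried between steps; '≈' marks a value shown rounded to 6 d.p. or computed from one; I and e_prev carry over from the previous line; the table rounds u and y to 3 d.p., halves away from zero)
n=0: y=0, sp=-3, e=sp−y=-3; I=-3, D=e−e_prev=-3; u=2·(-3)+1/4·(-3)+0·(-3)=-6.75; next y=7/10·0+1/4·(-6.75)=-1.6875
n=1: y=-1.6875, sp=-3, e=sp−y=-1.3125; I=-4.3125, D=e−e_prev=1.6875; u=2·(-1.3125)+1/4·(-4.3125)+0·1.6875=-3.703125; next y=7/10·(-1.6875)+1/4·(-3.703125)≈-2.107031
n=2: y≈-2.107031, sp=-3, e=sp−y≈-0.892969; I≈-5.205469, D=e−e_prev≈0.419531; u=2·(-0.892969)+1/4·(-5.205469)+0·0.419531≈-3.087305; next y=7/10·(-2.107031)+1/4·(-3.087305)≈-2.246748
n=3: y≈-2.246748, sp=-3, e=sp−y≈-0.753252; I≈-5.958721, D=e−e_prev≈0.139717; u=2·(-0.753252)+1/4·(-5.958721)+0·0.139717≈-2.996184; next y=7/10·(-2.246748)+1/4·(-2.996184)≈-2.321770
n=4: y≈-2.321770, sp=-3, e=sp−y≈-0.678230; I≈-6.636951, D=e−e_prev≈0.075022; u=2·(-0.678230)+1/4·(-6.636951)+0·0.075022≈-3.015698; next y=7/10·(-2.321770)+1/4·(-3.015698)≈-2.379163
n=5: y≈-2.379163, sp=-3, e=sp−y≈-0.620837; I≈-7.257788, D=e−e_prev≈0.057394; u=2·(-0.620837)+1/4·(-7.257788)+0·0.057394≈-3.056120; next y=7/10·(-2.379163)+1/4·(-3.056120)≈-2.429444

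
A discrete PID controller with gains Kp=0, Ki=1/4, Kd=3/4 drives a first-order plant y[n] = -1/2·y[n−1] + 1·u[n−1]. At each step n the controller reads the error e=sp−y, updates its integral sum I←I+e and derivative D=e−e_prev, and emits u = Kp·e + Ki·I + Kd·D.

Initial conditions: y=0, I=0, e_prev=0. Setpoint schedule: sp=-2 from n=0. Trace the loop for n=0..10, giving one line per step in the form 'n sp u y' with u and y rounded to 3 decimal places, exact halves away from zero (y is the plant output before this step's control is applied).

(exact arithmetic carried between steps; '≈' marks a value shown rounded to 6 d.p. or computed from one; I and e_prev carry over from the previous line; the table rounds u and y to 3 d.p., halves away from zero)
n=0: y=0, sp=-2, e=sp−y=-2; I=-2, D=e−e_prev=-2; u=0·(-2)+1/4·(-2)+3/4·(-2)=-2; next y=-1/2·0+1·(-2)=-2
n=1: y=-2, sp=-2, e=sp−y=0; I=-2, D=e−e_prev=2; u=0·0+1/4·(-2)+3/4·2=1; next y=-1/2·(-2)+1·1=2
n=2: y=2, sp=-2, e=sp−y=-4; I=-6, D=e−e_prev=-4; u=0·(-4)+1/4·(-6)+3/4·(-4)=-4.5; next y=-1/2·2+1·(-4.5)=-5.5
n=3: y=-5.5, sp=-2, e=sp−y=3.5; I=-2.5, D=e−e_prev=7.5; u=0·3.5+1/4·(-2.5)+3/4·7.5=5; next y=-1/2·(-5.5)+1·5=7.75
n=4: y=7.75, sp=-2, e=sp−y=-9.75; I=-12.25, D=e−e_prev=-13.25; u=0·(-9.75)+1/4·(-12.25)+3/4·(-13.25)=-13; next y=-1/2·7.75+1·(-13)=-16.875
n=5: y=-16.875, sp=-2, e=sp−y=14.875; I=2.625, D=e−e_prev=24.625; u=0·14.875+1/4·2.625+3/4·24.625=19.125; next y=-1/2·(-16.875)+1·19.125=27.5625
n=6: y=27.5625, sp=-2, e=sp−y=-29.5625; I=-26.9375, D=e−e_prev=-44.4375; u=0·(-29.5625)+1/4·(-26.9375)+3/4·(-44.4375)=-40.0625; next y=-1/2·27.5625+1·(-40.0625)=-53.84375
n=7: y=-53.84375, sp=-2, e=sp−y=51.84375; I=24.90625, D=e−e_prev=81.40625; u=0·51.84375+1/4·24.90625+3/4·81.40625=67.28125; next y=-1/2·(-53.84375)+1·67.28125=94.203125
n=8: y=94.203125, sp=-2, e=sp−y=-96.203125; I=-71.296875, D=e−e_prev=-148.046875; u=0·(-96.203125)+1/4·(-71.296875)+3/4·(-148.046875)=-128.859375; next y=-1/2·94.203125+1·(-128.859375)≈-175.960938
n=9: y≈-175.960938, sp=-2, e=sp−y≈173.960938; I≈102.664063, D=e−e_prev≈270.164063; u=0·173.960938+1/4·102.664063+3/4·270.164063≈228.289063; next y=-1/2·(-175.960938)+1·228.289063≈316.269531
n=10: y≈316.269531, sp=-2, e=sp−y≈-318.269531; I≈-215.605469, D=e−e_prev≈-492.230469; u=0·(-318.269531)+1/4·(-215.605469)+3/4·(-492.230469)≈-423.074219; next y=-1/2·316.269531+1·(-423.074219)≈-581.208984

0 -2 -2.000 0.000
1 -2 1.000 -2.000
2 -2 -4.500 2.000
3 -2 5.000 -5.500
4 -2 -13.000 7.750
5 -2 19.125 -16.875
6 -2 -40.063 27.563
7 -2 67.281 -53.844
8 -2 -128.859 94.203
9 -2 228.289 -175.961
10 -2 -423.074 316.270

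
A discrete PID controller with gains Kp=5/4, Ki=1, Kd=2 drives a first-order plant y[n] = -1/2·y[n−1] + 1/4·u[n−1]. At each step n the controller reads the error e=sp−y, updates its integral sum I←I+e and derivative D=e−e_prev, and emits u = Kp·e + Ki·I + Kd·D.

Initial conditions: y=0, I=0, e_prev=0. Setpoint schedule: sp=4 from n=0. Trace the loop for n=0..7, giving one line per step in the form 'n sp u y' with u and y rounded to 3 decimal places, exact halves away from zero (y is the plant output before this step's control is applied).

(exact arithmetic carried between steps; '≈' marks a value shown rounded to 6 d.p. or computed from one; I and e_prev carry over from the previous line; the table rounds u and y to 3 d.p., halves away from zero)
n=0: y=0, sp=4, e=sp−y=4; I=4, D=e−e_prev=4; u=5/4·4+1·4+2·4=17; next y=-1/2·0+1/4·17=4.25
n=1: y=4.25, sp=4, e=sp−y=-0.25; I=3.75, D=e−e_prev=-4.25; u=5/4·(-0.25)+1·3.75+2·(-4.25)=-5.0625; next y=-1/2·4.25+1/4·(-5.0625)=-3.390625
n=2: y=-3.390625, sp=4, e=sp−y=7.390625; I=11.140625, D=e−e_prev=7.640625; u=5/4·7.390625+1·11.140625+2·7.640625≈35.660156; next y=-1/2·(-3.390625)+1/4·35.660156≈10.610352
n=3: y≈10.610352, sp=4, e=sp−y≈-6.610352; I≈4.530273, D=e−e_prev≈-14.000977; u=5/4·(-6.610352)+1·4.530273+2·(-14.000977)≈-31.734619; next y=-1/2·10.610352+1/4·(-31.734619)≈-13.238831
n=4: y≈-13.238831, sp=4, e=sp−y≈17.238831; I≈21.769104, D=e−e_prev≈23.849182; u=5/4·17.238831+1·21.769104+2·23.849182≈91.016006; next y=-1/2·(-13.238831)+1/4·91.016006≈29.373417
n=5: y≈29.373417, sp=4, e=sp−y≈-25.373417; I≈-3.604313, D=e−e_prev≈-42.612247; u=5/4·(-25.373417)+1·(-3.604313)+2·(-42.612247)≈-120.545579; next y=-1/2·29.373417+1/4·(-120.545579)≈-44.823103
n=6: y≈-44.823103, sp=4, e=sp−y≈48.823103; I≈45.218790, D=e−e_prev≈74.196520; u=5/4·48.823103+1·45.218790+2·74.196520≈254.640709; next y=-1/2·(-44.823103)+1/4·254.640709≈86.071729
n=7: y≈86.071729, sp=4, e=sp−y≈-82.071729; I≈-36.852939, D=e−e_prev≈-130.894832; u=5/4·(-82.071729)+1·(-36.852939)+2·(-130.894832)≈-401.232264; next y=-1/2·86.071729+1/4·(-401.232264)≈-143.343931

0 4 17.000 0.000
1 4 -5.063 4.250
2 4 35.660 -3.391
3 4 -31.735 10.610
4 4 91.016 -13.239
5 4 -120.546 29.373
6 4 254.641 -44.823
7 4 -401.232 86.072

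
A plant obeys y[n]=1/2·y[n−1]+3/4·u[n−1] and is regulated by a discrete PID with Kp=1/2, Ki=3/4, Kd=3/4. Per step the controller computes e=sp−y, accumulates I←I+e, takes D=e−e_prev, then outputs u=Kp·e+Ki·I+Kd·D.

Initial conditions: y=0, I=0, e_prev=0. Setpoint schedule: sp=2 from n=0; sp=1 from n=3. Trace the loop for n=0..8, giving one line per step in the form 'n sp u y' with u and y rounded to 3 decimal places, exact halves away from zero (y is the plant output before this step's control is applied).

(exact arithmetic carried between steps; '≈' marks a value shown rounded to 6 d.p. or computed from one; I and e_prev carry over from the previous line; the table rounds u and y to 3 d.p., halves away from zero)
n=0: y=0, sp=2, e=sp−y=2; I=2, D=e−e_prev=2; u=1/2·2+3/4·2+3/4·2=4; next y=1/2·0+3/4·4=3
n=1: y=3, sp=2, e=sp−y=-1; I=1, D=e−e_prev=-3; u=1/2·(-1)+3/4·1+3/4·(-3)=-2; next y=1/2·3+3/4·(-2)=0
n=2: y=0, sp=2, e=sp−y=2; I=3, D=e−e_prev=3; u=1/2·2+3/4·3+3/4·3=5.5; next y=1/2·0+3/4·5.5=4.125
n=3: y=4.125, sp=1, e=sp−y=-3.125; I=-0.125, D=e−e_prev=-5.125; u=1/2·(-3.125)+3/4·(-0.125)+3/4·(-5.125)=-5.5; next y=1/2·4.125+3/4·(-5.5)=-2.0625
n=4: y=-2.0625, sp=1, e=sp−y=3.0625; I=2.9375, D=e−e_prev=6.1875; u=1/2·3.0625+3/4·2.9375+3/4·6.1875=8.375; next y=1/2·(-2.0625)+3/4·8.375=5.25
n=5: y=5.25, sp=1, e=sp−y=-4.25; I=-1.3125, D=e−e_prev=-7.3125; u=1/2·(-4.25)+3/4·(-1.3125)+3/4·(-7.3125)=-8.59375; next y=1/2·5.25+3/4·(-8.59375)≈-3.820313
n=6: y≈-3.820313, sp=1, e=sp−y≈4.820313; I≈3.507813, D=e−e_prev≈9.070313; u=1/2·4.820313+3/4·3.507813+3/4·9.070313≈11.84375; next y=1/2·(-3.820313)+3/4·11.84375≈6.972656
n=7: y≈6.972656, sp=1, e=sp−y≈-5.972656; I≈-2.464844, D=e−e_prev≈-10.792969; u=1/2·(-5.972656)+3/4·(-2.464844)+3/4·(-10.792969)≈-12.929688; next y=1/2·6.972656+3/4·(-12.929688)≈-6.210938
n=8: y≈-6.210938, sp=1, e=sp−y≈7.210938; I≈4.746094, D=e−e_prev≈13.183594; u=1/2·7.210938+3/4·4.746094+3/4·13.183594≈17.052734; next y=1/2·(-6.210938)+3/4·17.052734≈9.684082

0 2 4.000 0.000
1 2 -2.000 3.000
2 2 5.500 0.000
3 1 -5.500 4.125
4 1 8.375 -2.063
5 1 -8.594 5.250
6 1 11.844 -3.820
7 1 -12.930 6.973
8 1 17.053 -6.211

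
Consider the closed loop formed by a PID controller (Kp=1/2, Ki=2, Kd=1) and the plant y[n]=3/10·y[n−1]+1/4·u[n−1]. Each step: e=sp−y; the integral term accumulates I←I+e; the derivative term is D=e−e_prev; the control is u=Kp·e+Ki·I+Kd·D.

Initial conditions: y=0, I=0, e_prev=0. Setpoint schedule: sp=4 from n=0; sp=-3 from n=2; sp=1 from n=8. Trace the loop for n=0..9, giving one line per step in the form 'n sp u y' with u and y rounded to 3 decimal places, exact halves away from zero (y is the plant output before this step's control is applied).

0 4 14.000 0.000
1 4 5.750 3.500
2 -3 -10.706 2.488
3 -3 -0.231 -1.930
4 -3 -11.315 -0.637
5 -3 -6.408 -3.020
6 -3 -10.543 -2.508
7 -3 -7.934 -3.388
8 1 4.603 -3.000
9 1 -2.387 0.251

(exact arithmetic carried between steps; '≈' marks a value shown rounded to 6 d.p. or computed from one; I and e_prev carry over from the previous line; the table rounds u and y to 3 d.p., halves away from zero)
n=0: y=0, sp=4, e=sp−y=4; I=4, D=e−e_prev=4; u=1/2·4+2·4+1·4=14; next y=3/10·0+1/4·14=3.5
n=1: y=3.5, sp=4, e=sp−y=0.5; I=4.5, D=e−e_prev=-3.5; u=1/2·0.5+2·4.5+1·(-3.5)=5.75; next y=3/10·3.5+1/4·5.75=2.4875
n=2: y=2.4875, sp=-3, e=sp−y=-5.4875; I=-0.9875, D=e−e_prev=-5.9875; u=1/2·(-5.4875)+2·(-0.9875)+1·(-5.9875)=-10.70625; next y=3/10·2.4875+1/4·(-10.70625)≈-1.930313
n=3: y≈-1.930313, sp=-3, e=sp−y≈-1.069688; I≈-2.057188, D=e−e_prev≈4.417813; u=1/2·(-1.069688)+2·(-2.057188)+1·4.417813≈-0.231406; next y=3/10·(-1.930313)+1/4·(-0.231406)≈-0.636945
n=4: y≈-0.636945, sp=-3, e=sp−y≈-2.363055; I≈-4.420242, D=e−e_prev≈-1.293367; u=1/2·(-2.363055)+2·(-4.420242)+1·(-1.293367)≈-11.315379; next y=3/10·(-0.636945)+1/4·(-11.315379)≈-3.019928
n=5: y≈-3.019928, sp=-3, e=sp−y≈0.019928; I≈-4.400314, D=e−e_prev≈2.382983; u=1/2·0.019928+2·(-4.400314)+1·2.382983≈-6.407681; next y=3/10·(-3.019928)+1/4·(-6.407681)≈-2.507899
n=6: y≈-2.507899, sp=-3, e=sp−y≈-0.492101; I≈-4.892415, D=e−e_prev≈-0.512030; u=1/2·(-0.492101)+2·(-4.892415)+1·(-0.512030)≈-10.542911; next y=3/10·(-2.507899)+1/4·(-10.542911)≈-3.388097
n=7: y≈-3.388097, sp=-3, e=sp−y≈0.388097; I≈-4.504318, D=e−e_prev≈0.880199; u=1/2·0.388097+2·(-4.504318)+1·0.880199≈-7.934389; next y=3/10·(-3.388097)+1/4·(-7.934389)≈-3.000026
n=8: y≈-3.000026, sp=1, e=sp−y≈4.000026; I≈-0.504292, D=e−e_prev≈3.611929; u=1/2·4.000026+2·(-0.504292)+1·3.611929≈4.603359; next y=3/10·(-3.000026)+1/4·4.603359≈0.250832
n=9: y≈0.250832, sp=1, e=sp−y≈0.749168; I≈0.244877, D=e−e_prev≈-3.250858; u=1/2·0.749168+2·0.244877+1·(-3.250858)≈-2.386521; next y=3/10·0.250832+1/4·(-2.386521)≈-0.521381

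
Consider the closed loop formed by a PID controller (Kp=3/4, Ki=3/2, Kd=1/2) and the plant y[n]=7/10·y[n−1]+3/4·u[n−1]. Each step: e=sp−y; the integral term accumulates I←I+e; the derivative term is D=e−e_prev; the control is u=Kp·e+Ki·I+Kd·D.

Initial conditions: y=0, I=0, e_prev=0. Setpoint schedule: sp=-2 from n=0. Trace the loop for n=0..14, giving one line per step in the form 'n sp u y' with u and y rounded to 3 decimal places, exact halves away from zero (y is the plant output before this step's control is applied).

0 -2 -5.500 0.000
1 -2 3.844 -4.125
2 -2 -6.362 -0.005
3 -2 5.823 -4.775
4 -2 -8.349 1.025
5 -2 8.079 -5.544
6 -2 -11.126 2.178
7 -2 11.212 -6.820
8 -2 -14.809 3.635
9 -2 15.508 -8.562
10 -2 -19.797 5.638
11 -2 21.328 -10.901
12 -2 -26.573 8.365
13 -2 29.220 -14.074
14 -2 -35.766 12.063

(exact arithmetic carried between steps; '≈' marks a value shown rounded to 6 d.p. or computed from one; I and e_prev carry over from the previous line; the table rounds u and y to 3 d.p., halves away from zero)
n=0: y=0, sp=-2, e=sp−y=-2; I=-2, D=e−e_prev=-2; u=3/4·(-2)+3/2·(-2)+1/2·(-2)=-5.5; next y=7/10·0+3/4·(-5.5)=-4.125
n=1: y=-4.125, sp=-2, e=sp−y=2.125; I=0.125, D=e−e_prev=4.125; u=3/4·2.125+3/2·0.125+1/2·4.125=3.84375; next y=7/10·(-4.125)+3/4·3.84375≈-0.004688
n=2: y≈-0.004688, sp=-2, e=sp−y≈-1.995313; I≈-1.870313, D=e−e_prev≈-4.120313; u=3/4·(-1.995313)+3/2·(-1.870313)+1/2·(-4.120313)≈-6.362109; next y=7/10·(-0.004688)+3/4·(-6.362109)≈-4.774863
n=3: y≈-4.774863, sp=-2, e=sp−y≈2.774863; I≈0.904551, D=e−e_prev≈4.770176; u=3/4·2.774863+3/2·0.904551+1/2·4.770176≈5.823062; next y=7/10·(-4.774863)+3/4·5.823062≈1.024892
n=4: y≈1.024892, sp=-2, e=sp−y≈-3.024892; I≈-2.120341, D=e−e_prev≈-5.799755; u=3/4·(-3.024892)+3/2·(-2.120341)+1/2·(-5.799755)≈-8.349058; next y=7/10·1.024892+3/4·(-8.349058)≈-5.544369
n=5: y≈-5.544369, sp=-2, e=sp−y≈3.544369; I≈1.424028, D=e−e_prev≈6.569261; u=3/4·3.544369+3/2·1.424028+1/2·6.569261≈8.078950; next y=7/10·(-5.544369)+3/4·8.078950≈2.178154
n=6: y≈2.178154, sp=-2, e=sp−y≈-4.178154; I≈-2.754126, D=e−e_prev≈-7.722523; u=3/4·(-4.178154)+3/2·(-2.754126)+1/2·(-7.722523)≈-11.126065; next y=7/10·2.178154+3/4·(-11.126065)≈-6.819841
n=7: y≈-6.819841, sp=-2, e=sp−y≈4.819841; I≈2.065716, D=e−e_prev≈8.997995; u=3/4·4.819841+3/2·2.065716+1/2·8.997995≈11.212452; next y=7/10·(-6.819841)+3/4·11.212452≈3.635450
n=8: y≈3.635450, sp=-2, e=sp−y≈-5.635450; I≈-3.569734, D=e−e_prev≈-10.455292; u=3/4·(-5.635450)+3/2·(-3.569734)+1/2·(-10.455292)≈-14.808835; next y=7/10·3.635450+3/4·(-14.808835)≈-8.561811
n=9: y≈-8.561811, sp=-2, e=sp−y≈6.561811; I≈2.992077, D=e−e_prev≈12.197261; u=3/4·6.561811+3/2·2.992077+1/2·12.197261≈15.508104; next y=7/10·(-8.561811)+3/4·15.508104≈5.637810
n=10: y≈5.637810, sp=-2, e=sp−y≈-7.637810; I≈-4.645734, D=e−e_prev≈-14.199622; u=3/4·(-7.637810)+3/2·(-4.645734)+1/2·(-14.199622)≈-19.796769; next y=7/10·5.637810+3/4·(-19.796769)≈-10.901109
n=11: y≈-10.901109, sp=-2, e=sp−y≈8.901109; I≈4.255376, D=e−e_prev≈16.538920; u=3/4·8.901109+3/2·4.255376+1/2·16.538920≈21.328356; next y=7/10·(-10.901109)+3/4·21.328356≈8.365490
n=12: y≈8.365490, sp=-2, e=sp−y≈-10.365490; I≈-6.110114, D=e−e_prev≈-19.266600; u=3/4·(-10.365490)+3/2·(-6.110114)+1/2·(-19.266600)≈-26.572589; next y=7/10·8.365490+3/4·(-26.572589)≈-14.073599
n=13: y≈-14.073599, sp=-2, e=sp−y≈12.073599; I≈5.963484, D=e−e_prev≈22.439089; u=3/4·12.073599+3/2·5.963484+1/2·22.439089≈29.219970; next y=7/10·(-14.073599)+3/4·29.219970≈12.063458
n=14: y≈12.063458, sp=-2, e=sp−y≈-14.063458; I≈-8.099974, D=e−e_prev≈-26.137057; u=3/4·(-14.063458)+3/2·(-8.099974)+1/2·(-26.137057)≈-35.766083; next y=7/10·12.063458+3/4·(-35.766083)≈-18.380142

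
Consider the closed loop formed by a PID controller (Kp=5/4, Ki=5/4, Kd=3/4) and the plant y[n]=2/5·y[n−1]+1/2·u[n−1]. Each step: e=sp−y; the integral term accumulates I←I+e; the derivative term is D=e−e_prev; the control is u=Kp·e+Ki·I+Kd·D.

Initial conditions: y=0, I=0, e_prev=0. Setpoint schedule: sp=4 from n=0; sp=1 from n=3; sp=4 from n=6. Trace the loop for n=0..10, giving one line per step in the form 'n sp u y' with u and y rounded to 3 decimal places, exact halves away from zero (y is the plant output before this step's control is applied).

0 4 13.000 0.000
1 4 -6.125 6.500
2 4 18.253 -0.463
3 1 -21.704 8.942
4 1 30.377 -7.275
5 1 -34.991 12.278
6 4 56.130 -12.584
7 4 -59.787 23.031
8 4 85.200 -20.681
9 4 -95.511 34.328
10 4 129.980 -34.024

(exact arithmetic carried between steps; '≈' marks a value shown rounded to 6 d.p. or computed from one; I and e_prev carry over from the previous line; the table rounds u and y to 3 d.p., halves away from zero)
n=0: y=0, sp=4, e=sp−y=4; I=4, D=e−e_prev=4; u=5/4·4+5/4·4+3/4·4=13; next y=2/5·0+1/2·13=6.5
n=1: y=6.5, sp=4, e=sp−y=-2.5; I=1.5, D=e−e_prev=-6.5; u=5/4·(-2.5)+5/4·1.5+3/4·(-6.5)=-6.125; next y=2/5·6.5+1/2·(-6.125)=-0.4625
n=2: y=-0.4625, sp=4, e=sp−y=4.4625; I=5.9625, D=e−e_prev=6.9625; u=5/4·4.4625+5/4·5.9625+3/4·6.9625=18.253125; next y=2/5·(-0.4625)+1/2·18.253125≈8.941563
n=3: y≈8.941563, sp=1, e=sp−y≈-7.941563; I≈-1.979063, D=e−e_prev≈-12.404063; u=5/4·(-7.941563)+5/4·(-1.979063)+3/4·(-12.404063)≈-21.703828; next y=2/5·8.941563+1/2·(-21.703828)≈-7.275289
n=4: y≈-7.275289, sp=1, e=sp−y≈8.275289; I≈6.296227, D=e−e_prev≈16.216852; u=5/4·8.275289+5/4·6.296227+3/4·16.216852≈30.377033; next y=2/5·(-7.275289)+1/2·30.377033≈12.278401
n=5: y≈12.278401, sp=1, e=sp−y≈-11.278401; I≈-4.982174, D=e−e_prev≈-19.553690; u=5/4·(-11.278401)+5/4·(-4.982174)+3/4·(-19.553690)≈-34.990987; next y=2/5·12.278401+1/2·(-34.990987)≈-12.584133
n=6: y≈-12.584133, sp=4, e=sp−y≈16.584133; I≈11.601959, D=e−e_prev≈27.862534; u=5/4·16.584133+5/4·11.601959+3/4·27.862534≈56.129515; next y=2/5·(-12.584133)+1/2·56.129515≈23.031104
n=7: y≈23.031104, sp=4, e=sp−y≈-19.031104; I≈-7.429146, D=e−e_prev≈-35.615237; u=5/4·(-19.031104)+5/4·(-7.429146)+3/4·(-35.615237)≈-59.786740; next y=2/5·23.031104+1/2·(-59.786740)≈-20.680928
n=8: y≈-20.680928, sp=4, e=sp−y≈24.680928; I≈17.251783, D=e−e_prev≈43.712033; u=5/4·24.680928+5/4·17.251783+3/4·43.712033≈85.199914; next y=2/5·(-20.680928)+1/2·85.199914≈34.327585
n=9: y≈34.327585, sp=4, e=sp−y≈-30.327585; I≈-13.075803, D=e−e_prev≈-55.008514; u=5/4·(-30.327585)+5/4·(-13.075803)+3/4·(-55.008514)≈-95.510621; next y=2/5·34.327585+1/2·(-95.510621)≈-34.024276
n=10: y≈-34.024276, sp=4, e=sp−y≈38.024276; I≈24.948473, D=e−e_prev≈68.351862; u=5/4·38.024276+5/4·24.948473+3/4·68.351862≈129.979833; next y=2/5·(-34.024276)+1/2·129.979833≈51.380206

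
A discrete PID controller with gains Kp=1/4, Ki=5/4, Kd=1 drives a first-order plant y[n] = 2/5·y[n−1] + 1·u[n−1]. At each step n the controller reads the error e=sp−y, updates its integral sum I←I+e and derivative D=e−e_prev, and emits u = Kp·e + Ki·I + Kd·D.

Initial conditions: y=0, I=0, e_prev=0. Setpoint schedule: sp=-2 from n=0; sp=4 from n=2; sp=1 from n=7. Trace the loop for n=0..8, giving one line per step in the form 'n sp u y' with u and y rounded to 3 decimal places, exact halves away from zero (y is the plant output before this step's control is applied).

0 -2 -5.000 0.000
1 -2 7.000 -5.000
2 4 -4.250 5.000
3 4 16.625 -2.250
4 4 -27.750 15.725
5 4 68.531 -21.460
6 4 -140.347 59.947
7 1 304.414 -116.368
8 1 -657.779 257.867

(exact arithmetic carried between steps; '≈' marks a value shown rounded to 6 d.p. or computed from one; I and e_prev carry over from the previous line; the table rounds u and y to 3 d.p., halves away from zero)
n=0: y=0, sp=-2, e=sp−y=-2; I=-2, D=e−e_prev=-2; u=1/4·(-2)+5/4·(-2)+1·(-2)=-5; next y=2/5·0+1·(-5)=-5
n=1: y=-5, sp=-2, e=sp−y=3; I=1, D=e−e_prev=5; u=1/4·3+5/4·1+1·5=7; next y=2/5·(-5)+1·7=5
n=2: y=5, sp=4, e=sp−y=-1; I=0, D=e−e_prev=-4; u=1/4·(-1)+5/4·0+1·(-4)=-4.25; next y=2/5·5+1·(-4.25)=-2.25
n=3: y=-2.25, sp=4, e=sp−y=6.25; I=6.25, D=e−e_prev=7.25; u=1/4·6.25+5/4·6.25+1·7.25=16.625; next y=2/5·(-2.25)+1·16.625=15.725
n=4: y=15.725, sp=4, e=sp−y=-11.725; I=-5.475, D=e−e_prev=-17.975; u=1/4·(-11.725)+5/4·(-5.475)+1·(-17.975)=-27.75; next y=2/5·15.725+1·(-27.75)=-21.46
n=5: y=-21.46, sp=4, e=sp−y=25.46; I=19.985, D=e−e_prev=37.185; u=1/4·25.46+5/4·19.985+1·37.185=68.53125; next y=2/5·(-21.46)+1·68.53125=59.94725
n=6: y=59.94725, sp=4, e=sp−y=-55.94725; I=-35.96225, D=e−e_prev=-81.40725; u=1/4·(-55.94725)+5/4·(-35.96225)+1·(-81.40725)=-140.346875; next y=2/5·59.94725+1·(-140.346875)=-116.367975
n=7: y=-116.367975, sp=1, e=sp−y=117.367975; I=81.405725, D=e−e_prev=173.315225; u=1/4·117.367975+5/4·81.405725+1·173.315225=304.414375; next y=2/5·(-116.367975)+1·304.414375=257.867185
n=8: y=257.867185, sp=1, e=sp−y=-256.867185; I=-175.46146, D=e−e_prev=-374.23516; u=1/4·(-256.867185)+5/4·(-175.46146)+1·(-374.23516)≈-657.778781; next y=2/5·257.867185+1·(-657.778781)≈-554.631907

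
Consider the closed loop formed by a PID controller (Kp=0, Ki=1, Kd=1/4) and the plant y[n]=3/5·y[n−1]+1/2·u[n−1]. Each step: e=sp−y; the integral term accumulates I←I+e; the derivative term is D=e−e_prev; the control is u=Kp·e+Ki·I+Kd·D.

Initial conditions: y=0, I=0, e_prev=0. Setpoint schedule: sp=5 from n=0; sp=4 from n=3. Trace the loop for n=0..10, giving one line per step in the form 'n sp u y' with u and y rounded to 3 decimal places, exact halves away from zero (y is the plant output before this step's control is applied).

0 5 6.250 0.000
1 5 6.094 3.125
2 5 6.504 4.922
3 4 4.177 6.205
4 4 3.035 5.812
5 4 2.134 5.004
6 4 2.096 4.070
7 4 2.518 3.490
8 4 3.054 3.353
9 4 3.435 3.539
10 4 3.565 3.841

(exact arithmetic carried between steps; '≈' marks a value shown rounded to 6 d.p. or computed from one; I and e_prev carry over from the previous line; the table rounds u and y to 3 d.p., halves away from zero)
n=0: y=0, sp=5, e=sp−y=5; I=5, D=e−e_prev=5; u=0·5+1·5+1/4·5=6.25; next y=3/5·0+1/2·6.25=3.125
n=1: y=3.125, sp=5, e=sp−y=1.875; I=6.875, D=e−e_prev=-3.125; u=0·1.875+1·6.875+1/4·(-3.125)=6.09375; next y=3/5·3.125+1/2·6.09375=4.921875
n=2: y=4.921875, sp=5, e=sp−y=0.078125; I=6.953125, D=e−e_prev=-1.796875; u=0·0.078125+1·6.953125+1/4·(-1.796875)≈6.503906; next y=3/5·4.921875+1/2·6.503906≈6.205078
n=3: y≈6.205078, sp=4, e=sp−y≈-2.205078; I≈4.748047, D=e−e_prev≈-2.283203; u=0·(-2.205078)+1·4.748047+1/4·(-2.283203)≈4.177246; next y=3/5·6.205078+1/2·4.177246≈5.811670
n=4: y≈5.811670, sp=4, e=sp−y≈-1.811670; I≈2.936377, D=e−e_prev≈0.393408; u=0·(-1.811670)+1·2.936377+1/4·0.393408≈3.034729; next y=3/5·5.811670+1/2·3.034729≈5.004366
n=5: y≈5.004366, sp=4, e=sp−y≈-1.004366; I≈1.932010, D=e−e_prev≈0.807303; u=0·(-1.004366)+1·1.932010+1/4·0.807303≈2.133836; next y=3/5·5.004366+1/2·2.133836≈4.069538
n=6: y≈4.069538, sp=4, e=sp−y≈-0.069538; I≈1.862472, D=e−e_prev≈0.934828; u=0·(-0.069538)+1·1.862472+1/4·0.934828≈2.096180; next y=3/5·4.069538+1/2·2.096180≈3.489813
n=7: y≈3.489813, sp=4, e=sp−y≈0.510187; I≈2.372660, D=e−e_prev≈0.579725; u=0·0.510187+1·2.372660+1/4·0.579725≈2.517591; next y=3/5·3.489813+1/2·2.517591≈3.352683
n=8: y≈3.352683, sp=4, e=sp−y≈0.647317; I≈3.019977, D=e−e_prev≈0.137129; u=0·0.647317+1·3.019977+1/4·0.137129≈3.054259; next y=3/5·3.352683+1/2·3.054259≈3.538739
n=9: y≈3.538739, sp=4, e=sp−y≈0.461261; I≈3.481237, D=e−e_prev≈-0.186056; u=0·0.461261+1·3.481237+1/4·(-0.186056)≈3.434723; next y=3/5·3.538739+1/2·3.434723≈3.840605
n=10: y≈3.840605, sp=4, e=sp−y≈0.159395; I≈3.640632, D=e−e_prev≈-0.301866; u=0·0.159395+1·3.640632+1/4·(-0.301866)≈3.565166; next y=3/5·3.840605+1/2·3.565166≈4.086946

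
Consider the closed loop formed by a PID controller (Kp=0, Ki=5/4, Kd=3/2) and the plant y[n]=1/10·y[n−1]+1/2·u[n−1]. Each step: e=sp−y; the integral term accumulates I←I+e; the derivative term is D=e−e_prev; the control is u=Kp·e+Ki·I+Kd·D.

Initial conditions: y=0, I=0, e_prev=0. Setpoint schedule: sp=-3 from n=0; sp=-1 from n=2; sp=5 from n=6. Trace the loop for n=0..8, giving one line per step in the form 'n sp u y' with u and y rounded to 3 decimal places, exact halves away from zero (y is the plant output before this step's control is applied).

(exact arithmetic carried between steps; '≈' marks a value shown rounded to 6 d.p. or computed from one; I and e_prev carry over from the previous line; the table rounds u and y to 3 d.p., halves away from zero)
n=0: y=0, sp=-3, e=sp−y=-3; I=-3, D=e−e_prev=-3; u=0·(-3)+5/4·(-3)+3/2·(-3)=-8.25; next y=1/10·0+1/2·(-8.25)=-4.125
n=1: y=-4.125, sp=-3, e=sp−y=1.125; I=-1.875, D=e−e_prev=4.125; u=0·1.125+5/4·(-1.875)+3/2·4.125=3.84375; next y=1/10·(-4.125)+1/2·3.84375=1.509375
n=2: y=1.509375, sp=-1, e=sp−y=-2.509375; I=-4.384375, D=e−e_prev=-3.634375; u=0·(-2.509375)+5/4·(-4.384375)+3/2·(-3.634375)≈-10.932031; next y=1/10·1.509375+1/2·(-10.932031)≈-5.315078
n=3: y≈-5.315078, sp=-1, e=sp−y≈4.315078; I≈-0.069297, D=e−e_prev≈6.824453; u=0·4.315078+5/4·(-0.069297)+3/2·6.824453≈10.150059; next y=1/10·(-5.315078)+1/2·10.150059≈4.543521
n=4: y≈4.543521, sp=-1, e=sp−y≈-5.543521; I≈-5.612818, D=e−e_prev≈-9.858600; u=0·(-5.543521)+5/4·(-5.612818)+3/2·(-9.858600)≈-21.803922; next y=1/10·4.543521+1/2·(-21.803922)≈-10.447609
n=5: y≈-10.447609, sp=-1, e=sp−y≈9.447609; I≈3.834791, D=e−e_prev≈14.991131; u=0·9.447609+5/4·3.834791+3/2·14.991131≈27.280184; next y=1/10·(-10.447609)+1/2·27.280184≈12.595331
n=6: y≈12.595331, sp=5, e=sp−y≈-7.595331; I≈-3.760540, D=e−e_prev≈-17.042940; u=0·(-7.595331)+5/4·(-3.760540)+3/2·(-17.042940)≈-30.265086; next y=1/10·12.595331+1/2·(-30.265086)≈-13.873010
n=7: y≈-13.873010, sp=5, e=sp−y≈18.873010; I≈15.112469, D=e−e_prev≈26.468341; u=0·18.873010+5/4·15.112469+3/2·26.468341≈58.593098; next y=1/10·(-13.873010)+1/2·58.593098≈27.909248
n=8: y≈27.909248, sp=5, e=sp−y≈-22.909248; I≈-7.796779, D=e−e_prev≈-41.782258; u=0·(-22.909248)+5/4·(-7.796779)+3/2·(-41.782258)≈-72.419360; next y=1/10·27.909248+1/2·(-72.419360)≈-33.418755

0 -3 -8.250 0.000
1 -3 3.844 -4.125
2 -1 -10.932 1.509
3 -1 10.150 -5.315
4 -1 -21.804 4.544
5 -1 27.280 -10.448
6 5 -30.265 12.595
7 5 58.593 -13.873
8 5 -72.419 27.909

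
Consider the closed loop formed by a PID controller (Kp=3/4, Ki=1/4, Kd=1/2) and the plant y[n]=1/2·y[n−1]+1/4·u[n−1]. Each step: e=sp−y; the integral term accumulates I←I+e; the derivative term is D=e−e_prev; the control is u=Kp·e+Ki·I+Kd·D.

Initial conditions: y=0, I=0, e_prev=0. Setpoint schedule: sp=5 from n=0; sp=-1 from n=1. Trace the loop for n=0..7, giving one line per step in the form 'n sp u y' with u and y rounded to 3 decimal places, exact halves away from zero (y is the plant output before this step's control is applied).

(exact arithmetic carried between steps; '≈' marks a value shown rounded to 6 d.p. or computed from one; I and e_prev carry over from the previous line; the table rounds u and y to 3 d.p., halves away from zero)
n=0: y=0, sp=5, e=sp−y=5; I=5, D=e−e_prev=5; u=3/4·5+1/4·5+1/2·5=7.5; next y=1/2·0+1/4·7.5=1.875
n=1: y=1.875, sp=-1, e=sp−y=-2.875; I=2.125, D=e−e_prev=-7.875; u=3/4·(-2.875)+1/4·2.125+1/2·(-7.875)=-5.5625; next y=1/2·1.875+1/4·(-5.5625)=-0.453125
n=2: y=-0.453125, sp=-1, e=sp−y=-0.546875; I=1.578125, D=e−e_prev=2.328125; u=3/4·(-0.546875)+1/4·1.578125+1/2·2.328125≈1.148438; next y=1/2·(-0.453125)+1/4·1.148438≈0.060547
n=3: y≈0.060547, sp=-1, e=sp−y≈-1.060547; I≈0.517578, D=e−e_prev≈-0.513672; u=3/4·(-1.060547)+1/4·0.517578+1/2·(-0.513672)≈-0.922852; next y=1/2·0.060547+1/4·(-0.922852)≈-0.200439
n=4: y≈-0.200439, sp=-1, e=sp−y≈-0.799561; I≈-0.281982, D=e−e_prev≈0.260986; u=3/4·(-0.799561)+1/4·(-0.281982)+1/2·0.260986≈-0.539673; next y=1/2·(-0.200439)+1/4·(-0.539673)≈-0.235138
n=5: y≈-0.235138, sp=-1, e=sp−y≈-0.764862; I≈-1.046844, D=e−e_prev≈0.034698; u=3/4·(-0.764862)+1/4·(-1.046844)+1/2·0.034698≈-0.818008; next y=1/2·(-0.235138)+1/4·(-0.818008)≈-0.322071
n=6: y≈-0.322071, sp=-1, e=sp−y≈-0.677929; I≈-1.724773, D=e−e_prev≈0.086933; u=3/4·(-0.677929)+1/4·(-1.724773)+1/2·0.086933≈-0.896173; next y=1/2·(-0.322071)+1/4·(-0.896173)≈-0.385079
n=7: y≈-0.385079, sp=-1, e=sp−y≈-0.614921; I≈-2.339694, D=e−e_prev≈0.063008; u=3/4·(-0.614921)+1/4·(-2.339694)+1/2·0.063008≈-1.014611; next y=1/2·(-0.385079)+1/4·(-1.014611)≈-0.446192

0 5 7.500 0.000
1 -1 -5.563 1.875
2 -1 1.148 -0.453
3 -1 -0.923 0.061
4 -1 -0.540 -0.200
5 -1 -0.818 -0.235
6 -1 -0.896 -0.322
7 -1 -1.015 -0.385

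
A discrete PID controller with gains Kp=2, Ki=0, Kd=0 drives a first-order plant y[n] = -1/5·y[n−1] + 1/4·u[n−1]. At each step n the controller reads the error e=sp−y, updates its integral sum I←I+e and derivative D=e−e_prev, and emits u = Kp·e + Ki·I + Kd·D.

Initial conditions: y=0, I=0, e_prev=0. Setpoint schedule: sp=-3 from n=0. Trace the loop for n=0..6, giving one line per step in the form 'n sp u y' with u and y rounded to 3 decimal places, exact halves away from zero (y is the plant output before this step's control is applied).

0 -3 -6.000 0.000
1 -3 -3.000 -1.500
2 -3 -5.100 -0.450
3 -3 -3.630 -1.185
4 -3 -4.659 -0.671
5 -3 -3.939 -1.031
6 -3 -4.443 -0.779

(exact arithmetic carried between steps; '≈' marks a value shown rounded to 6 d.p. or computed from one; I and e_prev carry over from the previous line; the table rounds u and y to 3 d.p., halves away from zero)
n=0: y=0, sp=-3, e=sp−y=-3; I=-3, D=e−e_prev=-3; u=2·(-3)+0·(-3)+0·(-3)=-6; next y=-1/5·0+1/4·(-6)=-1.5
n=1: y=-1.5, sp=-3, e=sp−y=-1.5; I=-4.5, D=e−e_prev=1.5; u=2·(-1.5)+0·(-4.5)+0·1.5=-3; next y=-1/5·(-1.5)+1/4·(-3)=-0.45
n=2: y=-0.45, sp=-3, e=sp−y=-2.55; I=-7.05, D=e−e_prev=-1.05; u=2·(-2.55)+0·(-7.05)+0·(-1.05)=-5.1; next y=-1/5·(-0.45)+1/4·(-5.1)=-1.185
n=3: y=-1.185, sp=-3, e=sp−y=-1.815; I=-8.865, D=e−e_prev=0.735; u=2·(-1.815)+0·(-8.865)+0·0.735=-3.63; next y=-1/5·(-1.185)+1/4·(-3.63)=-0.6705
n=4: y=-0.6705, sp=-3, e=sp−y=-2.3295; I=-11.1945, D=e−e_prev=-0.5145; u=2·(-2.3295)+0·(-11.1945)+0·(-0.5145)=-4.659; next y=-1/5·(-0.6705)+1/4·(-4.659)=-1.03065
n=5: y=-1.03065, sp=-3, e=sp−y=-1.96935; I=-13.16385, D=e−e_prev=0.36015; u=2·(-1.96935)+0·(-13.16385)+0·0.36015=-3.9387; next y=-1/5·(-1.03065)+1/4·(-3.9387)=-0.778545
n=6: y=-0.778545, sp=-3, e=sp−y=-2.221455; I=-15.385305, D=e−e_prev=-0.252105; u=2·(-2.221455)+0·(-15.385305)+0·(-0.252105)=-4.44291; next y=-1/5·(-0.778545)+1/4·(-4.44291)≈-0.955019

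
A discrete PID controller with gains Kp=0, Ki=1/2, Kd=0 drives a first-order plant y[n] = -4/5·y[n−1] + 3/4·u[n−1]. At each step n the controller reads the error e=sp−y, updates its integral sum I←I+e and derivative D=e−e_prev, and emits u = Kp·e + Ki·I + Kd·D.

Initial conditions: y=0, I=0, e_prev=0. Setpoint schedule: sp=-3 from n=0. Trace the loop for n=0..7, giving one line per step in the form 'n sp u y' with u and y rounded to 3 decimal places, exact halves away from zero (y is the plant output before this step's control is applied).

(exact arithmetic carried between steps; '≈' marks a value shown rounded to 6 d.p. or computed from one; I and e_prev carry over from the previous line; the table rounds u and y to 3 d.p., halves away from zero)
n=0: y=0, sp=-3, e=sp−y=-3; I=-3, D=e−e_prev=-3; u=0·(-3)+1/2·(-3)+0·(-3)=-1.5; next y=-4/5·0+3/4·(-1.5)=-1.125
n=1: y=-1.125, sp=-3, e=sp−y=-1.875; I=-4.875, D=e−e_prev=1.125; u=0·(-1.875)+1/2·(-4.875)+0·1.125=-2.4375; next y=-4/5·(-1.125)+3/4·(-2.4375)=-0.928125
n=2: y=-0.928125, sp=-3, e=sp−y=-2.071875; I=-6.946875, D=e−e_prev=-0.196875; u=0·(-2.071875)+1/2·(-6.946875)+0·(-0.196875)≈-3.473438; next y=-4/5·(-0.928125)+3/4·(-3.473438)≈-1.862578
n=3: y≈-1.862578, sp=-3, e=sp−y≈-1.137422; I≈-8.084297, D=e−e_prev≈0.934453; u=0·(-1.137422)+1/2·(-8.084297)+0·0.934453≈-4.042148; next y=-4/5·(-1.862578)+3/4·(-4.042148)≈-1.541549
n=4: y≈-1.541549, sp=-3, e=sp−y≈-1.458451; I≈-9.542748, D=e−e_prev≈-0.321029; u=0·(-1.458451)+1/2·(-9.542748)+0·(-0.321029)≈-4.771374; next y=-4/5·(-1.541549)+3/4·(-4.771374)≈-2.345291
n=5: y≈-2.345291, sp=-3, e=sp−y≈-0.654709; I≈-10.197457, D=e−e_prev≈0.803743; u=0·(-0.654709)+1/2·(-10.197457)+0·0.803743≈-5.098728; next y=-4/5·(-2.345291)+3/4·(-5.098728)≈-1.947813
n=6: y≈-1.947813, sp=-3, e=sp−y≈-1.052187; I≈-11.249644, D=e−e_prev≈-0.397478; u=0·(-1.052187)+1/2·(-11.249644)+0·(-0.397478)≈-5.624822; next y=-4/5·(-1.947813)+3/4·(-5.624822)≈-2.660366
n=7: y≈-2.660366, sp=-3, e=sp−y≈-0.339634; I≈-11.589278, D=e−e_prev≈0.712553; u=0·(-0.339634)+1/2·(-11.589278)+0·0.712553≈-5.794639; next y=-4/5·(-2.660366)+3/4·(-5.794639)≈-2.217686

0 -3 -1.500 0.000
1 -3 -2.438 -1.125
2 -3 -3.473 -0.928
3 -3 -4.042 -1.863
4 -3 -4.771 -1.542
5 -3 -5.099 -2.345
6 -3 -5.625 -1.948
7 -3 -5.795 -2.660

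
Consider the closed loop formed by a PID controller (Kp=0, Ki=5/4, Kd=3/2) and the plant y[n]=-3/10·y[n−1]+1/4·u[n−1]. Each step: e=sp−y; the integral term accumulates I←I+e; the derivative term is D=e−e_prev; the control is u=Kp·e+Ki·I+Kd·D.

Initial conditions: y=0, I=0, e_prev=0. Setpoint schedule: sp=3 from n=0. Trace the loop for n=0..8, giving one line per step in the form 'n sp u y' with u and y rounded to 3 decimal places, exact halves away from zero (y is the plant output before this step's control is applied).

(exact arithmetic carried between steps; '≈' marks a value shown rounded to 6 d.p. or computed from one; I and e_prev carry over from the previous line; the table rounds u and y to 3 d.p., halves away from zero)
n=0: y=0, sp=3, e=sp−y=3; I=3, D=e−e_prev=3; u=0·3+5/4·3+3/2·3=8.25; next y=-3/10·0+1/4·8.25=2.0625
n=1: y=2.0625, sp=3, e=sp−y=0.9375; I=3.9375, D=e−e_prev=-2.0625; u=0·0.9375+5/4·3.9375+3/2·(-2.0625)=1.828125; next y=-3/10·2.0625+1/4·1.828125≈-0.161719
n=2: y≈-0.161719, sp=3, e=sp−y≈3.161719; I≈7.099219, D=e−e_prev≈2.224219; u=0·3.161719+5/4·7.099219+3/2·2.224219≈12.210352; next y=-3/10·(-0.161719)+1/4·12.210352≈3.101104
n=3: y≈3.101104, sp=3, e=sp−y≈-0.101104; I≈6.998115, D=e−e_prev≈-3.262822; u=0·(-0.101104)+5/4·6.998115+3/2·(-3.262822)≈3.853411; next y=-3/10·3.101104+1/4·3.853411≈0.033022
n=4: y≈0.033022, sp=3, e=sp−y≈2.966978; I≈9.965094, D=e−e_prev≈3.068082; u=0·2.966978+5/4·9.965094+3/2·3.068082≈17.058490; next y=-3/10·0.033022+1/4·17.058490≈4.254716
n=5: y≈4.254716, sp=3, e=sp−y≈-1.254716; I≈8.710378, D=e−e_prev≈-4.221694; u=0·(-1.254716)+5/4·8.710378+3/2·(-4.221694)≈4.555430; next y=-3/10·4.254716+1/4·4.555430≈-0.137557
n=6: y≈-0.137557, sp=3, e=sp−y≈3.137557; I≈11.847935, D=e−e_prev≈4.392273; u=0·3.137557+5/4·11.847935+3/2·4.392273≈21.398328; next y=-3/10·(-0.137557)+1/4·21.398328≈5.390849
n=7: y≈5.390849, sp=3, e=sp−y≈-2.390849; I≈9.457086, D=e−e_prev≈-5.528406; u=0·(-2.390849)+5/4·9.457086+3/2·(-5.528406)≈3.528747; next y=-3/10·5.390849+1/4·3.528747≈-0.735068
n=8: y≈-0.735068, sp=3, e=sp−y≈3.735068; I≈13.192154, D=e−e_prev≈6.125917; u=0·3.735068+5/4·13.192154+3/2·6.125917≈25.679068; next y=-3/10·(-0.735068)+1/4·25.679068≈6.640287

0 3 8.250 0.000
1 3 1.828 2.063
2 3 12.210 -0.162
3 3 3.853 3.101
4 3 17.058 0.033
5 3 4.555 4.255
6 3 21.398 -0.138
7 3 3.529 5.391
8 3 25.679 -0.735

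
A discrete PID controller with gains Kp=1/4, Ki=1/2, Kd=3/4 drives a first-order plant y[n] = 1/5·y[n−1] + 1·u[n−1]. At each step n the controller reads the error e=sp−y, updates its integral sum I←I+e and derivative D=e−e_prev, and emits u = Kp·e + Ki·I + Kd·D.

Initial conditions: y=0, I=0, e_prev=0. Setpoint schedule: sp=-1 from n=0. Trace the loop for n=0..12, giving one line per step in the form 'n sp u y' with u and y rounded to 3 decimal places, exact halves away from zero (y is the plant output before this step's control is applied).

(exact arithmetic carried between steps; '≈' marks a value shown rounded to 6 d.p. or computed from one; I and e_prev carry over from the previous line; the table rounds u and y to 3 d.p., halves away from zero)
n=0: y=0, sp=-1, e=sp−y=-1; I=-1, D=e−e_prev=-1; u=1/4·(-1)+1/2·(-1)+3/4·(-1)=-1.5; next y=1/5·0+1·(-1.5)=-1.5
n=1: y=-1.5, sp=-1, e=sp−y=0.5; I=-0.5, D=e−e_prev=1.5; u=1/4·0.5+1/2·(-0.5)+3/4·1.5=1; next y=1/5·(-1.5)+1·1=0.7
n=2: y=0.7, sp=-1, e=sp−y=-1.7; I=-2.2, D=e−e_prev=-2.2; u=1/4·(-1.7)+1/2·(-2.2)+3/4·(-2.2)=-3.175; next y=1/5·0.7+1·(-3.175)=-3.035
n=3: y=-3.035, sp=-1, e=sp−y=2.035; I=-0.165, D=e−e_prev=3.735; u=1/4·2.035+1/2·(-0.165)+3/4·3.735=3.2275; next y=1/5·(-3.035)+1·3.2275=2.6205
n=4: y=2.6205, sp=-1, e=sp−y=-3.6205; I=-3.7855, D=e−e_prev=-5.6555; u=1/4·(-3.6205)+1/2·(-3.7855)+3/4·(-5.6555)=-7.0395; next y=1/5·2.6205+1·(-7.0395)=-6.5154
n=5: y=-6.5154, sp=-1, e=sp−y=5.5154; I=1.7299, D=e−e_prev=9.1359; u=1/4·5.5154+1/2·1.7299+3/4·9.1359=9.095725; next y=1/5·(-6.5154)+1·9.095725=7.792645
n=6: y=7.792645, sp=-1, e=sp−y=-8.792645; I=-7.062745, D=e−e_prev=-14.308045; u=1/4·(-8.792645)+1/2·(-7.062745)+3/4·(-14.308045)≈-16.460568; next y=1/5·7.792645+1·(-16.460568)≈-14.902039
n=7: y≈-14.902039, sp=-1, e=sp−y≈13.902039; I≈6.839294, D=e−e_prev≈22.694684; u=1/4·13.902039+1/2·6.839294+3/4·22.694684≈23.916169; next y=1/5·(-14.902039)+1·23.916169≈20.935761
n=8: y≈20.935761, sp=-1, e=sp−y≈-21.935761; I≈-15.096468, D=e−e_prev≈-35.837800; u=1/4·(-21.935761)+1/2·(-15.096468)+3/4·(-35.837800)≈-39.910524; next y=1/5·20.935761+1·(-39.910524)≈-35.723372
n=9: y≈-35.723372, sp=-1, e=sp−y≈34.723372; I≈19.626904, D=e−e_prev≈56.659133; u=1/4·34.723372+1/2·19.626904+3/4·56.659133≈60.988645; next y=1/5·(-35.723372)+1·60.988645≈53.843970
n=10: y≈53.843970, sp=-1, e=sp−y≈-54.843970; I≈-35.217066, D=e−e_prev≈-89.567342; u=1/4·(-54.843970)+1/2·(-35.217066)+3/4·(-89.567342)≈-98.495033; next y=1/5·53.843970+1·(-98.495033)≈-87.726238
n=11: y≈-87.726238, sp=-1, e=sp−y≈86.726238; I≈51.509172, D=e−e_prev≈141.570209; u=1/4·86.726238+1/2·51.509172+3/4·141.570209≈153.613802; next y=1/5·(-87.726238)+1·153.613802≈136.068555
n=12: y≈136.068555, sp=-1, e=sp−y≈-137.068555; I≈-85.559383, D=e−e_prev≈-223.794793; u=1/4·(-137.068555)+1/2·(-85.559383)+3/4·(-223.794793)≈-244.892925; next y=1/5·136.068555+1·(-244.892925)≈-217.679214

0 -1 -1.500 0.000
1 -1 1.000 -1.500
2 -1 -3.175 0.700
3 -1 3.228 -3.035
4 -1 -7.040 2.621
5 -1 9.096 -6.515
6 -1 -16.461 7.793
7 -1 23.916 -14.902
8 -1 -39.911 20.936
9 -1 60.989 -35.723
10 -1 -98.495 53.844
11 -1 153.614 -87.726
12 -1 -244.893 136.069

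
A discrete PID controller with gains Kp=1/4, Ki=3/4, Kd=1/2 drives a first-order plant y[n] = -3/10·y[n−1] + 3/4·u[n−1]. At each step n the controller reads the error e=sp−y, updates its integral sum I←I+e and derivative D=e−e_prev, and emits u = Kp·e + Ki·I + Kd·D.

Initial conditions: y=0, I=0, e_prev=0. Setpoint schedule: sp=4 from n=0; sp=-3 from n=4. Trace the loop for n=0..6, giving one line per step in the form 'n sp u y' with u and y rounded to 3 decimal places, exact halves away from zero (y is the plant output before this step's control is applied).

0 4 6.000 0.000
1 4 0.250 4.500
2 4 10.619 -1.163
3 4 -2.554 8.313
4 -3 7.532 -4.409
5 -3 -11.343 6.972
6 -3 13.225 -10.599

(exact arithmetic carried between steps; '≈' marks a value shown rounded to 6 d.p. or computed from one; I and e_prev carry over from the previous line; the table rounds u and y to 3 d.p., halves away from zero)
n=0: y=0, sp=4, e=sp−y=4; I=4, D=e−e_prev=4; u=1/4·4+3/4·4+1/2·4=6; next y=-3/10·0+3/4·6=4.5
n=1: y=4.5, sp=4, e=sp−y=-0.5; I=3.5, D=e−e_prev=-4.5; u=1/4·(-0.5)+3/4·3.5+1/2·(-4.5)=0.25; next y=-3/10·4.5+3/4·0.25=-1.1625
n=2: y=-1.1625, sp=4, e=sp−y=5.1625; I=8.6625, D=e−e_prev=5.6625; u=1/4·5.1625+3/4·8.6625+1/2·5.6625=10.61875; next y=-3/10·(-1.1625)+3/4·10.61875≈8.312813
n=3: y≈8.312813, sp=4, e=sp−y≈-4.312813; I≈4.349688, D=e−e_prev≈-9.475313; u=1/4·(-4.312813)+3/4·4.349688+1/2·(-9.475313)≈-2.553594; next y=-3/10·8.312813+3/4·(-2.553594)≈-4.409039
n=4: y≈-4.409039, sp=-3, e=sp−y≈1.409039; I≈5.758727, D=e−e_prev≈5.721852; u=1/4·1.409039+3/4·5.758727+1/2·5.721852≈7.532230; next y=-3/10·(-4.409039)+3/4·7.532230≈6.971885
n=5: y≈6.971885, sp=-3, e=sp−y≈-9.971885; I≈-4.213158, D=e−e_prev≈-11.380924; u=1/4·(-9.971885)+3/4·(-4.213158)+1/2·(-11.380924)≈-11.343301; next y=-3/10·6.971885+3/4·(-11.343301)≈-10.599041
n=6: y≈-10.599041, sp=-3, e=sp−y≈7.599041; I≈3.385883, D=e−e_prev≈17.570926; u=1/4·7.599041+3/4·3.385883+1/2·17.570926≈13.224636; next y=-3/10·(-10.599041)+3/4·13.224636≈13.098189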